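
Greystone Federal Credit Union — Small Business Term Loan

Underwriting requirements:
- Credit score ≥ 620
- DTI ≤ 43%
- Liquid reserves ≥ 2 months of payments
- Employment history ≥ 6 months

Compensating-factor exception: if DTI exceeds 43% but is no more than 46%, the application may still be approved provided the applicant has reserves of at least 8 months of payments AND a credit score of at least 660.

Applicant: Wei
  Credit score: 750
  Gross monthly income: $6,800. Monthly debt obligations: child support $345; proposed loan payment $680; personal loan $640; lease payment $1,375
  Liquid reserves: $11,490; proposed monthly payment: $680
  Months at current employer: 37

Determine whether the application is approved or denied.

Approved

Credit score 750 ≥ 620 (meets base)
Total debts = (345 + 680 + 640 + 1,375) = 3,040. DTI = 3,040/6,800 = 44.7% > 43% — standard DTI limit exceeded.
Reserves = 11,490/680 = 16.9 months ≥ 2
Employment 37 ≥ 6 months
44.7% falls in the override range (43%–46%), so the compensating-factor test applies.
Reserves 16.9 ≥ 8 months; credit score 750 ≥ 660.
Both compensating conditions met → exception applies.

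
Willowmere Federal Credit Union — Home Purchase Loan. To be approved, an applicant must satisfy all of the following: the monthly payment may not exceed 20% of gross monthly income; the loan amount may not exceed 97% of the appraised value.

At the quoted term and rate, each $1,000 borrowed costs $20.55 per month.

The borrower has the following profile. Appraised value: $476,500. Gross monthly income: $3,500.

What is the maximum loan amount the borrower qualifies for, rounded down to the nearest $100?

Payment cap: 20% × $3,500 = $700/month.
At $20.55 per $1,000, that supports 700/20.55 × 1,000 ≈ $34,063 → $34,000.
LTV cap: 97% × $476,500 = $462,205 → $462,200.
Binding constraint: payment-to-income.

$34,000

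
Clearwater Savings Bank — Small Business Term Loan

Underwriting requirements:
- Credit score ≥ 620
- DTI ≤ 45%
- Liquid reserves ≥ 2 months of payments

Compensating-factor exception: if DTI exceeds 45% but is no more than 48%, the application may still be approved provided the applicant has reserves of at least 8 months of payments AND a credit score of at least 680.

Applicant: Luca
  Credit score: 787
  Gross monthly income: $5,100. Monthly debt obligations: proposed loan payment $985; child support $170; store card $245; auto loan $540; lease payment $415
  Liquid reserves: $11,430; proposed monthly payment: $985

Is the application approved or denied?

Approved

Credit score 787 ≥ 620 (meets base)
Total debts = (985 + 170 + 245 + 540 + 415) = 2,355. DTI: 2,355 ÷ 5,100 = 46.2%, over the 45% base limit.
Liquid reserves cover 11,430/985 = 11.6 months — ≥ 2 required
DTI 46.2% is within the 45%–48% exception band; checking compensating factors.
Reserves 11.6 ≥ 8 months; credit score 787 ≥ 680.
Both override conditions satisfied; DTI exception granted.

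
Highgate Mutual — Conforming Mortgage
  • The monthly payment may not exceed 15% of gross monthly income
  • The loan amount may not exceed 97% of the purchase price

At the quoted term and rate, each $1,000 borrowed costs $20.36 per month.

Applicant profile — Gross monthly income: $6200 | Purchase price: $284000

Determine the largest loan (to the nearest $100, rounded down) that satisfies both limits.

Payment cap: 15% × $6,200 = $930/month.
At $20.36 per $1,000, that supports 930/20.36 × 1,000 ≈ $45,677 → $45,600.
LTV cap: 97% × $284,000 = $275,480 → $275,400.
Binding constraint: payment-to-income.

$45,600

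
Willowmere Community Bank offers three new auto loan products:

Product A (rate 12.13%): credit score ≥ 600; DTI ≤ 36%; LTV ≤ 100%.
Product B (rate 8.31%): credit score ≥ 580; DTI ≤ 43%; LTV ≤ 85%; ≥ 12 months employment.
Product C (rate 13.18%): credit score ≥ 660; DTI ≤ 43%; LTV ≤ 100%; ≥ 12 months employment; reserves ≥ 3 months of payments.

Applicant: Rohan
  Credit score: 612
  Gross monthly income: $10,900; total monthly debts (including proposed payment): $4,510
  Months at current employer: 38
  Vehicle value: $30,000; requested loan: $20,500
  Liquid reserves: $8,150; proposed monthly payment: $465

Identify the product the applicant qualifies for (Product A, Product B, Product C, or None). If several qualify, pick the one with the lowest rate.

Product B

DTI = 4,510/10,900 = 41.4%.
LTV = 20,500/30,000 = 68.3%.
Reserves = 8,150/465 = 17.5 months.
Product A: score 612 ≥ 600; DTI 41.4% > 36%; LTV 68.3% ≤ 100% → does not qualify.
Product B: score 612 ≥ 580; DTI 41.4% ≤ 43%; LTV 68.3% ≤ 85%; employment 38 ≥ 12 mo → qualifies.
Product C: score 612 < 660; DTI 41.4% ≤ 43%; LTV 68.3% ≤ 100%; employment 38 ≥ 12 mo; reserves 17.5 ≥ 3 mo → does not qualify.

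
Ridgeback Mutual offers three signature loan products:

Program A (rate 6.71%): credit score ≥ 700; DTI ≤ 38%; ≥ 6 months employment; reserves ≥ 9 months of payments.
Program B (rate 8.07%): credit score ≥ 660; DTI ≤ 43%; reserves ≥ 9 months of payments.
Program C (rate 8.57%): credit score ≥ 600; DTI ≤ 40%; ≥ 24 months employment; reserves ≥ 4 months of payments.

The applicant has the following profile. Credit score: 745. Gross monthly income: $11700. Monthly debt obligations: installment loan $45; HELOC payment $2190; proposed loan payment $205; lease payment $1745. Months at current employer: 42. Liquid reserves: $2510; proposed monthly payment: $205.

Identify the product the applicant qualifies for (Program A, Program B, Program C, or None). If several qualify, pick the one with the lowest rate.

Total debts = (45 + 2,190 + 205 + 1,745) = 4,185; DTI = 4,185/11,700 = 35.8%.
Reserves = 2,510/205 = 12.2 months.
Program A: score 745 ≥ 700; DTI 35.8% ≤ 38%; employment 42 ≥ 6 mo; reserves 12.2 ≥ 9 mo → qualifies.
Program B: score 745 ≥ 660; DTI 35.8% ≤ 43%; reserves 12.2 ≥ 9 mo → qualifies.
Program C: score 745 ≥ 600; DTI 35.8% ≤ 40%; employment 42 ≥ 24 mo; reserves 12.2 ≥ 4 mo → qualifies.
Qualifying: Program A, Program B, Program C. Lowest rate is 6.71% → Program A.

Program A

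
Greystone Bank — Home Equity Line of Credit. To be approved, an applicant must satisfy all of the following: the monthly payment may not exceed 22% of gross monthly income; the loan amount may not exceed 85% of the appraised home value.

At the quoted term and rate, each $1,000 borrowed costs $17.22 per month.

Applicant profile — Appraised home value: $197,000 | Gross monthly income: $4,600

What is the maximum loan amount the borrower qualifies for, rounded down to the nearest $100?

Payment cap: 22% × $4,600 = $1,012/month.
At $17.22 per $1,000, that supports 1,012/17.22 × 1,000 ≈ $58,768 → $58,700.
LTV cap: 85% × $197,000 = $167,450 → $167,400.
Binding constraint: payment-to-income.

$58,700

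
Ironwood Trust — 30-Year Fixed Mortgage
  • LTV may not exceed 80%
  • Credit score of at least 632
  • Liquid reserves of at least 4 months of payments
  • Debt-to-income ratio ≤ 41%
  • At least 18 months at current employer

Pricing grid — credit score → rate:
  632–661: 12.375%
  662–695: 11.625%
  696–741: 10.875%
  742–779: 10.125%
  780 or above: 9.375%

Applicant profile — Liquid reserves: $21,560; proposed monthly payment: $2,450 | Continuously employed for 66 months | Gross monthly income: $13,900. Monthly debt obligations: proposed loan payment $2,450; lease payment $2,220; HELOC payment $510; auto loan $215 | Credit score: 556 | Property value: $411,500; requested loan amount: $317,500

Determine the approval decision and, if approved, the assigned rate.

Denied

Credit score 556 < 632 (below minimum)
Total monthly debts = (2,450 + 2,220 + 510 + 215) = 5,395. Debt-to-income = 5,395/13,900 = 38.8% — meets 41% limit
Employment 66 ≥ 18 months
Reserves: 21,560 ÷ 2,450 = 8.8 months (meets 4-month minimum)
LTV: 317,500 ÷ 411,500 = 77.2%, within 80% cap
Not all requirements met → denied.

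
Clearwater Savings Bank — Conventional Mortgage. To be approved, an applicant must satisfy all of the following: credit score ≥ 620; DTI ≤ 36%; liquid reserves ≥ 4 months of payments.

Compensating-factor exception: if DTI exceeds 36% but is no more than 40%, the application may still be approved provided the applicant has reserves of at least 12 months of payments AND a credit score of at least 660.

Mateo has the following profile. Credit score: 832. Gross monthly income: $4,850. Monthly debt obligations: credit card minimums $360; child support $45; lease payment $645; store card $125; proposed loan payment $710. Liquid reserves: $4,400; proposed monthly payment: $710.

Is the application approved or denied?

Denied

Credit score 832 ≥ 620 (meets base)
Total debts = (360 + 45 + 645 + 125 + 710) = 1,885. DTI = 1,885/4,850 = 38.9% > 36% — standard DTI limit exceeded.
Reserves = 4,400/710 = 6.2 months ≥ 4
38.9% falls in the override range (36%–40%), so the compensating-factor test applies.
Reserves 6.2 < 12 months; credit score 832 ≥ 660.
Override conditions not both satisfied; exception does not apply.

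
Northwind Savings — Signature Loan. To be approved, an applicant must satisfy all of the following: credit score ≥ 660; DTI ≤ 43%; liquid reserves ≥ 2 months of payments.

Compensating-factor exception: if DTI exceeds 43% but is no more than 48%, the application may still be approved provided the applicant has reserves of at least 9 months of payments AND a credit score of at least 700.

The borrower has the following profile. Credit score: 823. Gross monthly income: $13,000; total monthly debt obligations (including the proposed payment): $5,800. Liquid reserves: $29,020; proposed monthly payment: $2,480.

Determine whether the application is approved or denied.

Approved

Credit score 823 ≥ 660 (meets base)
DTI = 5,800/13,000 = 44.6% > 43% — standard DTI limit exceeded.
Liquid reserves cover 29,020/2,480 = 11.7 months — ≥ 2 required
DTI 44.6% is within the 43%–48% exception band; checking compensating factors.
Reserves 11.7 ≥ 9 months; credit score 823 ≥ 700.
Both override conditions satisfied; DTI exception granted.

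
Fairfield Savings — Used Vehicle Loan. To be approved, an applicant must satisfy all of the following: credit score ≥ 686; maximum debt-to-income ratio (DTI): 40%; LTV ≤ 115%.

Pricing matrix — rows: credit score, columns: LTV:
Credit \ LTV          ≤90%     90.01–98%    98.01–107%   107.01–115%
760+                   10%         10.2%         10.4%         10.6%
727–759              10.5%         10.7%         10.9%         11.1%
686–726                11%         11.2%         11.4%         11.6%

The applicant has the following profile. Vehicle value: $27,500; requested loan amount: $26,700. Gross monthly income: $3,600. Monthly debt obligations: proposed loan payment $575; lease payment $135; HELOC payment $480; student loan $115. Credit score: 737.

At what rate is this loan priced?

Credit score 737 ≥ 686; Total monthly debts = (575 + 135 + 480 + 115) = 1,305. DTI = 1,305/3,600 = 36.2% ≤ 40%
LTV = 26,700/27,500 = 97.1% ≤ 115%
Row: 737 falls in 727–759. Column: 97.1% falls in 90.01–98%. Rate = 10.7%.

10.7%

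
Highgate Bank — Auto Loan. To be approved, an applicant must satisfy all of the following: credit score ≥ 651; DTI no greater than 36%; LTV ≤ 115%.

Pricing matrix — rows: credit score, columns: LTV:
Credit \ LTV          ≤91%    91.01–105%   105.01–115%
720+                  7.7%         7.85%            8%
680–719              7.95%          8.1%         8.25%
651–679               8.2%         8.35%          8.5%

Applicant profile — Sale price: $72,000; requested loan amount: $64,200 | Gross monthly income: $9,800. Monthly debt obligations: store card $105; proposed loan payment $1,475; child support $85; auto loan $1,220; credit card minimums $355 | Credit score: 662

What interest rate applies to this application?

8.2%

Credit score 662 ≥ 651; Total monthly debts = (105 + 1,475 + 85 + 1,220 + 355) = 3,240. Debt-to-income = 3,240/9,800 = 33.1% — meets 36% limit
LTV = 64,200/72,000 = 89.2% ≤ 115%
Score 662 is in the 651–679 band; LTV 89.2% is in the ≤91% band → 8.2%.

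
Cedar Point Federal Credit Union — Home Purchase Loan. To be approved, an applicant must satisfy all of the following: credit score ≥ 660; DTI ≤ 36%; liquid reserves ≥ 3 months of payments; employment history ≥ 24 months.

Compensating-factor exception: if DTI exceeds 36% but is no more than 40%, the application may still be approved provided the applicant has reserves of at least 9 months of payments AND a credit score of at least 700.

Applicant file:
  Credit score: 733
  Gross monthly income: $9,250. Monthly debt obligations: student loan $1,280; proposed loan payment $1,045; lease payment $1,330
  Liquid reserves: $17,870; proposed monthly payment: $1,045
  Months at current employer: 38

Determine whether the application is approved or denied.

Credit score 733 ≥ 660 (meets base)
Total debts = (1,280 + 1,045 + 1,330) = 3,655. DTI = 3,655/9,250 = 39.5% > 36% — standard DTI limit exceeded.
Reserves: 17,870 ÷ 1,045 = 17.1 months (meets 3-month minimum)
Employment 38 ≥ 24 months
39.5% falls in the override range (36%–40%), so the compensating-factor test applies.
Reserves 17.1 ≥ 9 months; credit score 733 ≥ 700.
Both compensating conditions met → exception applies.

Approved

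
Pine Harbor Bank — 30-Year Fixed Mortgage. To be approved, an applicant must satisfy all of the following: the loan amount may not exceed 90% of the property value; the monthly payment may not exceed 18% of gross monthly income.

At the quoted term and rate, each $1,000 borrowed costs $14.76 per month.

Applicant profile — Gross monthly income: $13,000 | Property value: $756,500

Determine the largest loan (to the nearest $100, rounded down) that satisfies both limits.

$158,500

Payment cap: 18% × $13,000 = $2,340/month.
At $14.76 per $1,000, that supports 2,340/14.76 × 1,000 ≈ $158,536 → $158,500.
LTV cap: 90% × $756,500 = $680,850 → $680,800.
Binding constraint: payment-to-income.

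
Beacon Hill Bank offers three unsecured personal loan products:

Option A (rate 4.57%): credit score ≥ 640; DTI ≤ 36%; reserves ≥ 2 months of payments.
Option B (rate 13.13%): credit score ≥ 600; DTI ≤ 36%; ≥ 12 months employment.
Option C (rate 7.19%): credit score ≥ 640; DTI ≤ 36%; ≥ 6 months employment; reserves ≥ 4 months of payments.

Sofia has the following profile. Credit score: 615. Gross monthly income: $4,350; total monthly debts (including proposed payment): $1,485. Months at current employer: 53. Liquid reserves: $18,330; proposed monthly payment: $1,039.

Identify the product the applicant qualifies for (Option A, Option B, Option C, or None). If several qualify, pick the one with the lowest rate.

Option B

DTI = 1,485/4,350 = 34.1%.
Reserves = 18,330/1,039 = 17.6 months.
Option A: score 615 < 640; DTI 34.1% ≤ 36%; reserves 17.6 ≥ 2 mo → does not qualify.
Option B: score 615 ≥ 600; DTI 34.1% ≤ 36%; employment 53 ≥ 12 mo → qualifies.
Option C: score 615 < 640; DTI 34.1% ≤ 36%; employment 53 ≥ 6 mo; reserves 17.6 ≥ 4 mo → does not qualify.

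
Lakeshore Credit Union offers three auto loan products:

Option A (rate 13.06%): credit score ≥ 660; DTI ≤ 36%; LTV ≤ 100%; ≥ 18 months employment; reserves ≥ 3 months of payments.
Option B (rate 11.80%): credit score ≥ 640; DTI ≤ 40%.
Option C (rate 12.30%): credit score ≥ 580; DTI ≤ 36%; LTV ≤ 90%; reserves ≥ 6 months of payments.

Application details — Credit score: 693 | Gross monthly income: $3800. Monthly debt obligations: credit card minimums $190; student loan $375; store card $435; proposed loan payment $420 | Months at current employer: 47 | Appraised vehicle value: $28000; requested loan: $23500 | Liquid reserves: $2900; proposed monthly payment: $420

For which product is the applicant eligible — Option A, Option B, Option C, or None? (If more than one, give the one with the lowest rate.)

Option B

Total debts = (190 + 375 + 435 + 420) = 1,420; DTI = 1,420/3,800 = 37.4%.
LTV = 23,500/28,000 = 83.9%.
Reserves = 2,900/420 = 6.9 months.
Option A: score 693 ≥ 660; DTI 37.4% > 36%; LTV 83.9% ≤ 100%; employment 47 ≥ 18 mo; reserves 6.9 ≥ 3 mo → does not qualify.
Option B: score 693 ≥ 640; DTI 37.4% ≤ 40% → qualifies.
Option C: score 693 ≥ 580; DTI 37.4% > 36%; LTV 83.9% ≤ 90%; reserves 6.9 ≥ 6 mo → does not qualify.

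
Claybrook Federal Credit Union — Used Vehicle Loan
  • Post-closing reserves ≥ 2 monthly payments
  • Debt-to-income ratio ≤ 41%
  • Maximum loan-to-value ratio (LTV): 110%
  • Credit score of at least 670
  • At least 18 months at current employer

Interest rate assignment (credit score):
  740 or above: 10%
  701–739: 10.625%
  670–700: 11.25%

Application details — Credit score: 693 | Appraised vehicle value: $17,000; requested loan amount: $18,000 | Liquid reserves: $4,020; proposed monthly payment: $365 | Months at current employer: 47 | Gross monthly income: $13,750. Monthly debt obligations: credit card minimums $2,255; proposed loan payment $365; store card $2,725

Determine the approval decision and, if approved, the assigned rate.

Credit score 693 ≥ 670 (meets minimum)
Employment 47 ≥ 18 months
LTV = 18,000/17,000 = 105.9% ≤ 110%
Total monthly debts = (2,255 + 365 + 2,725) = 5,345. Debt-to-income = 5,345/13,750 = 38.9% — meets 41% limit
Liquid reserves cover 4,020/365 = 11.0 months — ≥ 2 required
All requirements met. Score 693 falls in the 670–700 tier → 11.25%.

Approved at 11.25%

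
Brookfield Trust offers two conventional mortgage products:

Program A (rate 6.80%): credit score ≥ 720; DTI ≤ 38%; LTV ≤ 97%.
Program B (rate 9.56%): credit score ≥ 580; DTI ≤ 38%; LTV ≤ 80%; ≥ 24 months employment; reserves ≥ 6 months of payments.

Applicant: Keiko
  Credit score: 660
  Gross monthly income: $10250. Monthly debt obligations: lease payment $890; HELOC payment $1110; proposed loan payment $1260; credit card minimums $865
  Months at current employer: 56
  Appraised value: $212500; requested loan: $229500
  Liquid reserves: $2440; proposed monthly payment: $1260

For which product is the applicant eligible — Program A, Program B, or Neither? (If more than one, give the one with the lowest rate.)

Neither

Total debts = (890 + 1,110 + 1,260 + 865) = 4,125; DTI = 4,125/10,250 = 40.2%.
LTV = 229,500/212,500 = 108%.
Reserves = 2,440/1,260 = 1.9 months.
Program A: score 660 < 720; DTI 40.2% > 38%; LTV 108% > 97% → does not qualify.
Program B: score 660 ≥ 580; DTI 40.2% > 38%; LTV 108% > 80%; employment 56 ≥ 24 mo; reserves 1.9 < 6 mo → does not qualify.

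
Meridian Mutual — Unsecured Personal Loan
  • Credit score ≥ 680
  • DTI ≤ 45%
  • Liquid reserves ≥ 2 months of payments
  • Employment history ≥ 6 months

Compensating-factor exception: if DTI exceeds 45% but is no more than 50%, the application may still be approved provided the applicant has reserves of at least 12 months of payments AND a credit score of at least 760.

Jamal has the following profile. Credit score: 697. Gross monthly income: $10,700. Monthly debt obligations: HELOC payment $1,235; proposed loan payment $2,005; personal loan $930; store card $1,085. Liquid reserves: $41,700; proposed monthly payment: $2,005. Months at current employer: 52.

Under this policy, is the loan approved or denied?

Credit score 697 ≥ 680 (meets base)
Total debts = (1,235 + 2,005 + 930 + 1,085) = 5,255. DTI: 5,255 ÷ 10,700 = 49.1%, over the 45% base limit.
Liquid reserves cover 41,700/2,005 = 20.8 months — ≥ 2 required
Employment 52 ≥ 6 months
49.1% falls in the override range (45%–50%), so the compensating-factor test applies.
Reserves 20.8 ≥ 12 months; credit score 697 < 760.
Override conditions not both satisfied; exception does not apply.

Denied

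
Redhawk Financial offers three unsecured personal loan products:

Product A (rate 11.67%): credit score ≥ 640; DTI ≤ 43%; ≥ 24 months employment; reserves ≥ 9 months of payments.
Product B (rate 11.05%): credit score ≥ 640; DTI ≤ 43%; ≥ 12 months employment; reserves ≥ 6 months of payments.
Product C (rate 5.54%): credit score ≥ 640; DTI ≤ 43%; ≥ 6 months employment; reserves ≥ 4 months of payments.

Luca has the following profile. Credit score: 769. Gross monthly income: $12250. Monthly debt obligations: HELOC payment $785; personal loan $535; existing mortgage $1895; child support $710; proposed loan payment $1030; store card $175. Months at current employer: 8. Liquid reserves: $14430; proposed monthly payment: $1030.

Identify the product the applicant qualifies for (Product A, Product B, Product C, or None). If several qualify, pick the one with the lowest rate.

Product C

Total debts = (785 + 535 + 1,895 + 710 + 1,030 + 175) = 5,130; DTI = 5,130/12,250 = 41.9%.
Reserves = 14,430/1,030 = 14.0 months.
Product A: score 769 ≥ 640; DTI 41.9% ≤ 43%; employment 8 < 24 mo; reserves 14.0 ≥ 9 mo → does not qualify.
Product B: score 769 ≥ 640; DTI 41.9% ≤ 43%; employment 8 < 12 mo; reserves 14.0 ≥ 6 mo → does not qualify.
Product C: score 769 ≥ 640; DTI 41.9% ≤ 43%; employment 8 ≥ 6 mo; reserves 14.0 ≥ 4 mo → qualifies.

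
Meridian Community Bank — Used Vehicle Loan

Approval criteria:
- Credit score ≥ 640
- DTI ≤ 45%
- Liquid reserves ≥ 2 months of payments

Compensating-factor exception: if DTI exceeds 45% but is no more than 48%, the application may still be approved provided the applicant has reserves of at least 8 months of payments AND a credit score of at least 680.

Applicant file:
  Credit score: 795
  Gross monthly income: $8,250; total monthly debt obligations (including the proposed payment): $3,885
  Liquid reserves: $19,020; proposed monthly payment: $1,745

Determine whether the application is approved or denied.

Approved

Credit score 795 ≥ 640 (meets base)
DTI: 3,885 ÷ 8,250 = 47.1%, over the 45% base limit.
Reserves: 19,020 ÷ 1,745 = 10.9 months (meets 2-month minimum)
47.1% falls in the override range (45%–48%), so the compensating-factor test applies.
Override check — reserves: 10.9 mo (ok); score: 795 (ok).
Both override conditions satisfied; DTI exception granted.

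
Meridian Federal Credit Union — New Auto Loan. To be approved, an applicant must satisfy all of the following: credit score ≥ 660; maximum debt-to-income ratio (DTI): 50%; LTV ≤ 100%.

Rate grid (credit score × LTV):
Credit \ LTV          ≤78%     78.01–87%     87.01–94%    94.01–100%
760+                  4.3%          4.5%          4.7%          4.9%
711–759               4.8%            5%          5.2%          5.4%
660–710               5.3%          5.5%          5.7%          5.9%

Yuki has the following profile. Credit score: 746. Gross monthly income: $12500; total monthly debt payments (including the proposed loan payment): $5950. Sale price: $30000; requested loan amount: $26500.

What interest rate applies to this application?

5.2%

Credit score 746 ≥ 660; Debt-to-income = 5,950/12,500 = 47.6% — meets 50% limit
Loan-to-value = 26,500/30,000 = 88.3% — pass (100% max)
Score 746 is in the 711–759 band; LTV 88.3% is in the 87.01–94% band → 5.2%.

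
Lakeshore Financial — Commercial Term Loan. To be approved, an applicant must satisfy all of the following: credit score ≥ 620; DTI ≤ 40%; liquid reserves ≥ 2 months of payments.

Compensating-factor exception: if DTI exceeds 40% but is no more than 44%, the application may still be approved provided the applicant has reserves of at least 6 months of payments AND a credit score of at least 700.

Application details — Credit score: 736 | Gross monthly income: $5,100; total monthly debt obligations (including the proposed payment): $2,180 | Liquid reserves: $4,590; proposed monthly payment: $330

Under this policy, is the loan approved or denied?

Approved

Credit score 736 ≥ 620 (meets base)
DTI = 2,180/5,100 = 42.7% > 40% — standard DTI limit exceeded.
Reserves = 4,590/330 = 13.9 months ≥ 2
DTI 42.7% is within the 40%–44% exception band; checking compensating factors.
Reserves 13.9 ≥ 6 months; credit score 736 ≥ 700.
Both compensating conditions met → exception applies.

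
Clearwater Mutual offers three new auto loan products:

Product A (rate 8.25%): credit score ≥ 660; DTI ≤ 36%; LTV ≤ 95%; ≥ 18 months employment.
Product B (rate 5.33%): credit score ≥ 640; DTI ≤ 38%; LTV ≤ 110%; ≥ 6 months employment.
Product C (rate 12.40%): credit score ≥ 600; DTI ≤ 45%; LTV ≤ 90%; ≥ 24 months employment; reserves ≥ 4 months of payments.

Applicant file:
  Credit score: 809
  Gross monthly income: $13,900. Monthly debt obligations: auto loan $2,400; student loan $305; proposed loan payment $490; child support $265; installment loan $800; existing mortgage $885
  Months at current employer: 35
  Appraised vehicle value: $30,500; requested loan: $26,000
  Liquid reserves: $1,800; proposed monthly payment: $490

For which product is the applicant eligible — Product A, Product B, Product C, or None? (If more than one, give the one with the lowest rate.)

Product B

Total debts = (2,400 + 305 + 490 + 265 + 800 + 885) = 5,145; DTI = 5,145/13,900 = 37%.
LTV = 26,000/30,500 = 85.2%.
Reserves = 1,800/490 = 3.7 months.
Product A: score 809 ≥ 660; DTI 37% > 36%; LTV 85.2% ≤ 95%; employment 35 ≥ 18 mo → does not qualify.
Product B: score 809 ≥ 640; DTI 37% ≤ 38%; LTV 85.2% ≤ 110%; employment 35 ≥ 6 mo → qualifies.
Product C: score 809 ≥ 600; DTI 37% ≤ 45%; LTV 85.2% ≤ 90%; employment 35 ≥ 24 mo; reserves 3.7 < 4 mo → does not qualify.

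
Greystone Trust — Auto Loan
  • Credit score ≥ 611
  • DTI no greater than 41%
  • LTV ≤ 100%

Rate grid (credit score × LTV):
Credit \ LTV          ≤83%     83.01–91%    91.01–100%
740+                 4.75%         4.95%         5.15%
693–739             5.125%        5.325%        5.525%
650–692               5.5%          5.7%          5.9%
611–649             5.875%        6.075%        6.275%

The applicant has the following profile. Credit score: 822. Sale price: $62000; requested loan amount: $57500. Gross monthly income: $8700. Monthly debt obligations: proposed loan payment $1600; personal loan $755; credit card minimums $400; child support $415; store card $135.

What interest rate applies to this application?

Credit score 822 ≥ 611; Total monthly debts = (1,600 + 755 + 400 + 415 + 135) = 3,305. Debt-to-income = 3,305/8,700 = 38% — meets 41% limit
LTV: 57,500 ÷ 62,000 = 92.7%, within 100% cap
Score 822 is in the 740+ band; LTV 92.7% is in the 91.01–100% band → 5.15%.

5.15%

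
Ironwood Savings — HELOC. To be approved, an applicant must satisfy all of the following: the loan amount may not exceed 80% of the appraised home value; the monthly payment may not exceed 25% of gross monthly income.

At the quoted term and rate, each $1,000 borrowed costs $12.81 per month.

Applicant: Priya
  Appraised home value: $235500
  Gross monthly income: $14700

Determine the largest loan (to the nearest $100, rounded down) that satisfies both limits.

Payment cap: 25% × $14,700 = $3,675/month.
At $12.81 per $1,000, that supports 3,675/12.81 × 1,000 ≈ $286,885 → $286,800.
LTV cap: 80% × $235,500 = $188,400 → $188,400.
Binding constraint: loan-to-value.

$188,400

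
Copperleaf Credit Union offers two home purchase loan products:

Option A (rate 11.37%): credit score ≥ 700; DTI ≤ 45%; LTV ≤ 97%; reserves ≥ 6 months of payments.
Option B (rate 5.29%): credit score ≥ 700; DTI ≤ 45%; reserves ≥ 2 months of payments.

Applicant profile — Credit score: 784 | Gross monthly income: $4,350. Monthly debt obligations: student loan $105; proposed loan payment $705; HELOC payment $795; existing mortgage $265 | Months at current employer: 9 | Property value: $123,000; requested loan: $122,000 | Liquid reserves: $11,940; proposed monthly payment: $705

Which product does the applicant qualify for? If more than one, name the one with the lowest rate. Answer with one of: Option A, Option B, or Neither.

Total debts = (105 + 705 + 795 + 265) = 1,870; DTI = 1,870/4,350 = 43%.
LTV = 122,000/123,000 = 99.2%.
Reserves = 11,940/705 = 16.9 months.
Option A: score 784 ≥ 700; DTI 43% ≤ 45%; LTV 99.2% > 97%; reserves 16.9 ≥ 6 mo → does not qualify.
Option B: score 784 ≥ 700; DTI 43% ≤ 45%; reserves 16.9 ≥ 2 mo → qualifies.

Option B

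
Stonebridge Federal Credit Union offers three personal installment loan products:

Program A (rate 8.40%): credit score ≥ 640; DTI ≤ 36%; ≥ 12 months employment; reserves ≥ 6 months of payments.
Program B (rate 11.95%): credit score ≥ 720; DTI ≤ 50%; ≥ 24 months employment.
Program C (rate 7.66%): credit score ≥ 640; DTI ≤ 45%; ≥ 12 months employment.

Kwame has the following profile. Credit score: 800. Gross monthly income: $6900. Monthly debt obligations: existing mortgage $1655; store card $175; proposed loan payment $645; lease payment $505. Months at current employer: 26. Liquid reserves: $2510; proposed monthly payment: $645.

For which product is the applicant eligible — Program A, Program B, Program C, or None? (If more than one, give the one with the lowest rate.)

Program C

Total debts = (1,655 + 175 + 645 + 505) = 2,980; DTI = 2,980/6,900 = 43.2%.
Reserves = 2,510/645 = 3.9 months.
Program A: score 800 ≥ 640; DTI 43.2% > 36%; employment 26 ≥ 12 mo; reserves 3.9 < 6 mo → does not qualify.
Program B: score 800 ≥ 720; DTI 43.2% ≤ 50%; employment 26 ≥ 24 mo → qualifies.
Program C: score 800 ≥ 640; DTI 43.2% ≤ 45%; employment 26 ≥ 12 mo → qualifies.
Qualifying: Program B, Program C. Lowest rate is 7.66% → Program C.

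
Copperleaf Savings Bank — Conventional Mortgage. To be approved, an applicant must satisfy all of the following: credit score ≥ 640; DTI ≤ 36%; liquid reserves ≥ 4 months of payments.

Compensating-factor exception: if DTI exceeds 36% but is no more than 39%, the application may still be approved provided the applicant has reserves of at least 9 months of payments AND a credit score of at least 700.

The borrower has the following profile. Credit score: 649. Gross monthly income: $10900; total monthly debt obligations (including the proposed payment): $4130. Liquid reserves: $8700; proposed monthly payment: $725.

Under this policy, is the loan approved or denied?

Credit score 649 ≥ 640 (meets base)
DTI = 4,130/10,900 = 37.9% > 36% — standard DTI limit exceeded.
Liquid reserves cover 8,700/725 = 12.0 months — ≥ 4 required
DTI 37.9% is within the 36%–39% exception band; checking compensating factors.
Override check — reserves: 12.0 mo (ok); score: 649 (below 700).
Override conditions not both satisfied; exception does not apply.

Denied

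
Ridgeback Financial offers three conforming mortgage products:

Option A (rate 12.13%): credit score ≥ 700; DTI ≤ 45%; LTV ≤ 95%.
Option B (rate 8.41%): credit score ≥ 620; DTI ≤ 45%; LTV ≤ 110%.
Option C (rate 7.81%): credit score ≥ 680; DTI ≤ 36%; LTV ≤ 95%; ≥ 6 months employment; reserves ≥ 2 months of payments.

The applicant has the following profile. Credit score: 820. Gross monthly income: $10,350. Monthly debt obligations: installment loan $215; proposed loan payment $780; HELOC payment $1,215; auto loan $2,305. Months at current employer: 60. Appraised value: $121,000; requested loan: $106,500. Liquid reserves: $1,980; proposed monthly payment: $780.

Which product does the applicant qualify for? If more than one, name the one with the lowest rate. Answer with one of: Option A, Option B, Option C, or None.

Total debts = (215 + 780 + 1,215 + 2,305) = 4,515; DTI = 4,515/10,350 = 43.6%.
LTV = 106,500/121,000 = 88%.
Reserves = 1,980/780 = 2.5 months.
Option A: score 820 ≥ 700; DTI 43.6% ≤ 45%; LTV 88% ≤ 95% → qualifies.
Option B: score 820 ≥ 620; DTI 43.6% ≤ 45%; LTV 88% ≤ 110% → qualifies.
Option C: score 820 ≥ 680; DTI 43.6% > 36%; LTV 88% ≤ 95%; employment 60 ≥ 6 mo; reserves 2.5 ≥ 2 mo → does not qualify.
Qualifying: Option A, Option B. Lowest rate is 8.41% → Option B.

Option B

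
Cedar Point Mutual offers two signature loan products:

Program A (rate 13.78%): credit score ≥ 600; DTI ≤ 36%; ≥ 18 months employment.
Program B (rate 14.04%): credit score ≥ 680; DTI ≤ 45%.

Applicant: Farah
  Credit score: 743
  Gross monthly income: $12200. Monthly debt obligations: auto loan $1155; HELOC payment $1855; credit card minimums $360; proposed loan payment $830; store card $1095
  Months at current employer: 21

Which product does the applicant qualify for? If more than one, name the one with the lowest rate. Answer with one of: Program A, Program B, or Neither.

Total debts = (1,155 + 1,855 + 360 + 830 + 1,095) = 5,295; DTI = 5,295/12,200 = 43.4%.
Program A: score 743 ≥ 600; DTI 43.4% > 36%; employment 21 ≥ 18 mo → does not qualify.
Program B: score 743 ≥ 680; DTI 43.4% ≤ 45% → qualifies.

Program B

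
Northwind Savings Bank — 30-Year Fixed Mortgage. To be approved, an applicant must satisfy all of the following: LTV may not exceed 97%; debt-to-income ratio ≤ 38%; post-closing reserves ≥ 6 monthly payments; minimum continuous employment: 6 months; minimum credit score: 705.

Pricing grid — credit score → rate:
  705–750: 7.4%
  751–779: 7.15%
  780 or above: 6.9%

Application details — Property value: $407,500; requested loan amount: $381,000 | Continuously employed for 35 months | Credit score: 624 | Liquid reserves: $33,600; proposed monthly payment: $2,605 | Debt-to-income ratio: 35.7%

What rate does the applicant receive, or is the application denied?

Credit score 624 < 705 (below minimum)
Reserves = 33,600/2,605 = 12.9 months ≥ 6
Employment 35 ≥ 6 months
LTV = 381,000/407,500 = 93.5% ≤ 97%
DTI 35.7% is within the 38% limit
Not all requirements met → denied.

Denied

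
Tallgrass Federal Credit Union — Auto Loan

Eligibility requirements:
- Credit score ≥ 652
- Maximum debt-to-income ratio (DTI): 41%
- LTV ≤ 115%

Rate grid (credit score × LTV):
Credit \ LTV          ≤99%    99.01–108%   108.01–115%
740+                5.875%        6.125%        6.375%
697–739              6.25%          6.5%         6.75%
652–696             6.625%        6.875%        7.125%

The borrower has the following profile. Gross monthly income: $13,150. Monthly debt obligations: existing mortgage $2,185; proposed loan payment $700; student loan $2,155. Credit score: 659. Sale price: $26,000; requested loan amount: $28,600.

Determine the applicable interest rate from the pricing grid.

7.125%

Credit score 659 ≥ 652; Total monthly debts = (2,185 + 700 + 2,155) = 5,040. Debt-to-income = 5,040/13,150 = 38.3% — meets 41% limit
LTV: 28,600 ÷ 26,000 = 110%, within 115% cap
Credit 659 → row 652–696; LTV 110% → column 108.01–115%. Grid cell → 7.125%.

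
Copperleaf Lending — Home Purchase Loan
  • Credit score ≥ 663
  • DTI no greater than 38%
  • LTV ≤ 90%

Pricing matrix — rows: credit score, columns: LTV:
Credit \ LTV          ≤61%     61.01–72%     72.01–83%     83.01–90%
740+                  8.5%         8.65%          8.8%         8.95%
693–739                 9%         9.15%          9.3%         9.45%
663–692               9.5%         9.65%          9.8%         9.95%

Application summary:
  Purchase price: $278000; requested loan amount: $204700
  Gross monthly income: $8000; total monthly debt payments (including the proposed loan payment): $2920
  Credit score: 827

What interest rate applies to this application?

Credit score 827 ≥ 663; DTI = 2,920/8,000 = 36.5% ≤ 38%
LTV = 204,700/278,000 = 73.6% ≤ 90%
Credit 827 → row 740+; LTV 73.6% → column 72.01–83%. Grid cell → 8.8%.

8.8%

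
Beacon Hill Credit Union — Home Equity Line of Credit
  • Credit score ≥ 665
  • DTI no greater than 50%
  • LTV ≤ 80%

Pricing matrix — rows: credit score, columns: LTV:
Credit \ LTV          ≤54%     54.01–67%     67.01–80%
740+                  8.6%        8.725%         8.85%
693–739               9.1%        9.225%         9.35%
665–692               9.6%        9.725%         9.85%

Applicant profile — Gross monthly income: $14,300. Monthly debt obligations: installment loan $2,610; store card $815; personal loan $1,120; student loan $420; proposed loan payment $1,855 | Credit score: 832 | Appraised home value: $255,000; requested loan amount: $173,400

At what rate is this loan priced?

8.85%

Credit score 832 ≥ 665; Total monthly debts = (2,610 + 815 + 1,120 + 420 + 1,855) = 6,820. DTI = 6,820/14,300 = 47.7% ≤ 50%
LTV = 173,400/255,000 = 68% ≤ 80%
Score 832 is in the 740+ band; LTV 68% is in the 67.01–80% band → 8.85%.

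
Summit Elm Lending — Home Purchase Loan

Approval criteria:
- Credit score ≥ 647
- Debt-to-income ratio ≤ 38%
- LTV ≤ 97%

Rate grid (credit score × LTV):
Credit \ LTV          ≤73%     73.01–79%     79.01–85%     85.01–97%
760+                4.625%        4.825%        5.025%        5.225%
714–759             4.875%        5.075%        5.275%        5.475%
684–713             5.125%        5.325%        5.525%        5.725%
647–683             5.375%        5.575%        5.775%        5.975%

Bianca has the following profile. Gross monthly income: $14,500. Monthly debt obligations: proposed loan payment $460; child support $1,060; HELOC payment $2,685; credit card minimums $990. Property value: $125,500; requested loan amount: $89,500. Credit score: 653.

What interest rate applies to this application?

Credit score 653 ≥ 647; Total monthly debts = (460 + 1,060 + 2,685 + 990) = 5,195. DTI = 5,195/14,500 = 35.8% ≤ 38%
Loan-to-value = 89,500/125,500 = 71.3% — pass (97% max)
Row: 653 falls in 647–683. Column: 71.3% falls in ≤73%. Rate = 5.375%.

5.375%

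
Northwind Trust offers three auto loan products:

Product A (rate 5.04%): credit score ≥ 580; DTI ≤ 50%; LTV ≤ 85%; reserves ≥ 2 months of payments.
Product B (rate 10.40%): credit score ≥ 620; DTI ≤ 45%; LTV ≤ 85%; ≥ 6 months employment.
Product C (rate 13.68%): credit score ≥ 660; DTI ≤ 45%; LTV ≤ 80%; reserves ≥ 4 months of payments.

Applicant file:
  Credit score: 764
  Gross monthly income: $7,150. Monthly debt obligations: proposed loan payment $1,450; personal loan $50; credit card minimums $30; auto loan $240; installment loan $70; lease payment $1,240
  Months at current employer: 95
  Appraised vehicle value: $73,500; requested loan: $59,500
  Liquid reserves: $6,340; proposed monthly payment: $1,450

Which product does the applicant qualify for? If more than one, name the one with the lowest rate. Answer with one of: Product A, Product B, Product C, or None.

Total debts = (1,450 + 50 + 30 + 240 + 70 + 1,240) = 3,080; DTI = 3,080/7,150 = 43.1%.
LTV = 59,500/73,500 = 81%.
Reserves = 6,340/1,450 = 4.4 months.
Product A: score 764 ≥ 580; DTI 43.1% ≤ 50%; LTV 81% ≤ 85%; reserves 4.4 ≥ 2 mo → qualifies.
Product B: score 764 ≥ 620; DTI 43.1% ≤ 45%; LTV 81% ≤ 85%; employment 95 ≥ 6 mo → qualifies.
Product C: score 764 ≥ 660; DTI 43.1% ≤ 45%; LTV 81% > 80%; reserves 4.4 ≥ 4 mo → does not qualify.
Qualifying: Product A, Product B. Lowest rate is 5.04% → Product A.

Product A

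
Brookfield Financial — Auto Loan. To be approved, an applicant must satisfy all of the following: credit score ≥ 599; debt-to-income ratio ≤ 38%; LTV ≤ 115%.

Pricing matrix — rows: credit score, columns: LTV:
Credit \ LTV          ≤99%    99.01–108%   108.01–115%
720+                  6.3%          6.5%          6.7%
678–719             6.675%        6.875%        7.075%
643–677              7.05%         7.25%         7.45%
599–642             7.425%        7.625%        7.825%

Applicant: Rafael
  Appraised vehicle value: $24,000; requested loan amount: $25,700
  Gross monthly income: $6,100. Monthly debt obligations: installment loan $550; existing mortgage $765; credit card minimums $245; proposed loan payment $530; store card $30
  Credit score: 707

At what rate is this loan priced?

6.875%

Credit score 707 ≥ 599; Total monthly debts = (550 + 765 + 245 + 530 + 30) = 2,120. DTI = 2,120/6,100 = 34.8% ≤ 38%
LTV = 25,700/24,000 = 107.1% ≤ 115%
Row: 707 falls in 678–719. Column: 107.1% falls in 99.01–108%. Rate = 6.875%.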